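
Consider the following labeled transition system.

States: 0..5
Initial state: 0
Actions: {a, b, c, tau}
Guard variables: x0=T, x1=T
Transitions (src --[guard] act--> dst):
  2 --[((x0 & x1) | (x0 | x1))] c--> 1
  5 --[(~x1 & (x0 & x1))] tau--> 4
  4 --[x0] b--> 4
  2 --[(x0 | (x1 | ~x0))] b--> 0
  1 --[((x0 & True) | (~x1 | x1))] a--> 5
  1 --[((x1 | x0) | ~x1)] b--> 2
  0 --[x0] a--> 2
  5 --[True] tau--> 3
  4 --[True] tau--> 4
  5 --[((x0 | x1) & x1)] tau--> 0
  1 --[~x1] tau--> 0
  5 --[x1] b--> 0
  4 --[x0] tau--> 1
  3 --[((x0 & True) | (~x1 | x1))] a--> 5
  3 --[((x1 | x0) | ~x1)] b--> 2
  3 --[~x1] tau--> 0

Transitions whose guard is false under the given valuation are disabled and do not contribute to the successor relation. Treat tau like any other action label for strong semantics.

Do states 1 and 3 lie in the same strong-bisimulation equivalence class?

Answer: BISIMILAR

Trace:
Compute ~ classes (split until stable):
  P[0] = {{0,1,2,3,4,5}}
  P[1] = {{0},{1,3},{2},{4,5}}
  P[2] = {{0},{1,3},{2},{4},{5}}
5 equivalence class(es) (converged in 3)
1∈{1,3}, 3∈{1,3}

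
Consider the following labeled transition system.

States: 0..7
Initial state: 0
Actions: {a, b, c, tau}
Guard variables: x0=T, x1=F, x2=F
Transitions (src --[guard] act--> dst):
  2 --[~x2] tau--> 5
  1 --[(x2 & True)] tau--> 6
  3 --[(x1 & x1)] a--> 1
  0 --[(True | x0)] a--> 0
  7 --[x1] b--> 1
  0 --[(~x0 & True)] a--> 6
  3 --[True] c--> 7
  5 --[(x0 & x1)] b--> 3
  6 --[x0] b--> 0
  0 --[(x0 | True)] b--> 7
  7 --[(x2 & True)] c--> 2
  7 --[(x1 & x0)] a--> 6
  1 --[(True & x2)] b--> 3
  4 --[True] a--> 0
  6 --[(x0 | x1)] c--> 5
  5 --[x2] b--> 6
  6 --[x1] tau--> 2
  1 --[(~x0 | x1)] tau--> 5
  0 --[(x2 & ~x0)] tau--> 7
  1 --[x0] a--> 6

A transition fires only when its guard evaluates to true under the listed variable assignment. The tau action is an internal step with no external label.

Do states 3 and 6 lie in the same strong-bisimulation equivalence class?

Bisimulation quotient by refinement:
  P[0] = {{0,1,2,3,4,5,6,7}}
  P[1] = {{0},{1,4},{2},{3},{5,7},{6}}
  P[2] = {{0},{1},{2},{3},{4},{5,7},{6}}
7 equivalence class(es) (converged in 3)
3∈{3}, 6∈{6}

Answer: NOT BISIMILAR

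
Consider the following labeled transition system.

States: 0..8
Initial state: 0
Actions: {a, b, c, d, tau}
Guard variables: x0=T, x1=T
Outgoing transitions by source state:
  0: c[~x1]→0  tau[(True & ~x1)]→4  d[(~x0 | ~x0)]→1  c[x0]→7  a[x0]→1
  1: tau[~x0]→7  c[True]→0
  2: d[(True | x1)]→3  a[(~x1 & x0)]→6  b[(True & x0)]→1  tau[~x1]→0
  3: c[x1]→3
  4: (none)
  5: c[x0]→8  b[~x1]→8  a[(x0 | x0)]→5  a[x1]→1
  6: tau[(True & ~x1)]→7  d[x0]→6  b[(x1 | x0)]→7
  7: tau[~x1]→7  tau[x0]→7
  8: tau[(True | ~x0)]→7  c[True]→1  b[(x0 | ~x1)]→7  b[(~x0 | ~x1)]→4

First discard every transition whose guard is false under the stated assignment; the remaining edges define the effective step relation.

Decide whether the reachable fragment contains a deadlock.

R = {0,1,7}
  0: a→1  c→7  [deg 2]
  1: c→0  [deg 1]
  7: tau→7  [deg 1]

Answer: DEADLOCK-FREE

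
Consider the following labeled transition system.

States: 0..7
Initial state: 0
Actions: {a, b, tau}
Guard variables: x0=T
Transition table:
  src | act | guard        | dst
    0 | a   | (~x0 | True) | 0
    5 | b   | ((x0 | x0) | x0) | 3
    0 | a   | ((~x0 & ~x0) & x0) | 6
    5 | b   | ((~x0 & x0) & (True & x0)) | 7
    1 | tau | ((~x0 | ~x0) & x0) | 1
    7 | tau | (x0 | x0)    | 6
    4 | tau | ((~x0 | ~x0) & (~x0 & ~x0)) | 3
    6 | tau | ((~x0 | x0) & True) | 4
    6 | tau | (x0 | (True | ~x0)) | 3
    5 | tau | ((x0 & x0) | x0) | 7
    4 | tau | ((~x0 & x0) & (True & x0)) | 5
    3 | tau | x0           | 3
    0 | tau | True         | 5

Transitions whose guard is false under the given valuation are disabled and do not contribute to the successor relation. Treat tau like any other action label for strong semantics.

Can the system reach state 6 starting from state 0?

Answer: REACHABLE

Working:
8 transition(s) survive guard evaluation.
depth 0: {0}
depth 1: {5}  cumulative {0,5}
depth 2: {3,7}  cumulative {0,3,5,7}
depth 3: {6}  cumulative {0,3,5,6,7}
depth 4: {4}  cumulative {0,3,4,5,6,7}
Reachable = {0,3,4,5,6,7}
trace reaching 6: tau·tau·tau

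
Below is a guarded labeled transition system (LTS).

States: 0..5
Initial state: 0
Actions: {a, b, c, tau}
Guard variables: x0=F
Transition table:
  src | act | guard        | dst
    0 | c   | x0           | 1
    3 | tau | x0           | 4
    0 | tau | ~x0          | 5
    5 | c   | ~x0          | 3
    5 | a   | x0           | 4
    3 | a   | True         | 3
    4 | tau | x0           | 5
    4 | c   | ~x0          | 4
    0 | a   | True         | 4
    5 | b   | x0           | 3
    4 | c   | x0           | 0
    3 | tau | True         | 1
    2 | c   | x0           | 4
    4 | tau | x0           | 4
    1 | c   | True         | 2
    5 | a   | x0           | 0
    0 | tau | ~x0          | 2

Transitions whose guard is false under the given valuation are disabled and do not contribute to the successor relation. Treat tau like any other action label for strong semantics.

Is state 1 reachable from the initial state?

8 transition(s) survive guard evaluation.
Layer 0: {0}
Layer 1: {2,4,5}  total {0,2,4,5}
Layer 2: {3}  total {0,2,3,4,5}
Layer 3: {1}  total {0,1,2,3,4,5}
Reachable = {0,1,2,3,4,5}
Path to 1: tau·c·tau

Answer: REACHABLE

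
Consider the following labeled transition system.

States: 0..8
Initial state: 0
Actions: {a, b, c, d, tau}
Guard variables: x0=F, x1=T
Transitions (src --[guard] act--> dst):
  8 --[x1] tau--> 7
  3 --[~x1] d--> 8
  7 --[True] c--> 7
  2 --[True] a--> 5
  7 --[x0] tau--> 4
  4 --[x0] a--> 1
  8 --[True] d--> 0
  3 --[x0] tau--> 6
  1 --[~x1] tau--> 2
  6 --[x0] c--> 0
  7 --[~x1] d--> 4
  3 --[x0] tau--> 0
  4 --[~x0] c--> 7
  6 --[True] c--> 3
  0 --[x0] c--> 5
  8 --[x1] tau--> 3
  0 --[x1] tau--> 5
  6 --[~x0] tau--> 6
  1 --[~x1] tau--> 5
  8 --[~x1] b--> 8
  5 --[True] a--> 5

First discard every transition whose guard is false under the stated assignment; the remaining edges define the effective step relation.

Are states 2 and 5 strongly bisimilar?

Bisimulation quotient by refinement:
  P[0] = {{0,1,2,3,4,5,6,7,8}}
  P[1] = {{0},{1,3},{2,5},{4,7},{6},{8}}
6 equivalence class(es) (converged in 2)
2∈{2,5}, 5∈{2,5}

Answer: BISIMILAR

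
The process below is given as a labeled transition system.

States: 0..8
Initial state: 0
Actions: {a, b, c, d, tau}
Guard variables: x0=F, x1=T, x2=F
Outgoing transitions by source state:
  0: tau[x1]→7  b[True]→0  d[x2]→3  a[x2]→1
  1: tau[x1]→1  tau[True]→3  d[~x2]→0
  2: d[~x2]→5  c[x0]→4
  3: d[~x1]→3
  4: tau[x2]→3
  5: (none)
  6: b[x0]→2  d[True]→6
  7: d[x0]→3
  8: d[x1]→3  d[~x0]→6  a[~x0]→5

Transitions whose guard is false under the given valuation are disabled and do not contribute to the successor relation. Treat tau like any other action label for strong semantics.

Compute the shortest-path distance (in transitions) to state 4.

Answer: UNREACHABLE

Analysis:
Layered search for 4:
  L0 = {0}
  L1 = {7}
4 never appears.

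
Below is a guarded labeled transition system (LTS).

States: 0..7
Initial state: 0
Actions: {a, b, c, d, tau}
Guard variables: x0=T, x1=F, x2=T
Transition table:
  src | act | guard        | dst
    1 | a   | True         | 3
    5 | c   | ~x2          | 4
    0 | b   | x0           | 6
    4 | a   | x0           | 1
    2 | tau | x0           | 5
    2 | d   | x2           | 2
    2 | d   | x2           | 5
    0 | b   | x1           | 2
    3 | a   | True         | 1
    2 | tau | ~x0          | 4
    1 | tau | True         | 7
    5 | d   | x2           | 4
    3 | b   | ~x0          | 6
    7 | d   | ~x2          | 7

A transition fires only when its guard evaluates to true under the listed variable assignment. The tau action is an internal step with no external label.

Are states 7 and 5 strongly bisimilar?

Bisimulation quotient by refinement:
  round 0: {{0,1,2,3,4,5,6,7}}
  round 1: {{0},{1},{2},{3,4},{5},{6,7}}
Fixed point at round 2; 6 class(es).
7∈{6,7}, 5∈{5}

Answer: NOT BISIMILAR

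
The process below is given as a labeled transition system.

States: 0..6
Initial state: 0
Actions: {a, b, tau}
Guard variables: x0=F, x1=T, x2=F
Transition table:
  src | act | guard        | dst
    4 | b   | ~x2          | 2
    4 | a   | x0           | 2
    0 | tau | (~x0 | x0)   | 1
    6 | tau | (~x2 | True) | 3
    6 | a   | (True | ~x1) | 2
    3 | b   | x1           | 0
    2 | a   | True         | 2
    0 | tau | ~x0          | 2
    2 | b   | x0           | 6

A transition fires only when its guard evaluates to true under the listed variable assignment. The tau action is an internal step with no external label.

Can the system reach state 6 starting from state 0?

After dropping false guards: 7 live edges.
L0 = {0}
L1 = {1,2}  total {0,1,2}
R = {0,1,2}

Answer: UNREACHABLE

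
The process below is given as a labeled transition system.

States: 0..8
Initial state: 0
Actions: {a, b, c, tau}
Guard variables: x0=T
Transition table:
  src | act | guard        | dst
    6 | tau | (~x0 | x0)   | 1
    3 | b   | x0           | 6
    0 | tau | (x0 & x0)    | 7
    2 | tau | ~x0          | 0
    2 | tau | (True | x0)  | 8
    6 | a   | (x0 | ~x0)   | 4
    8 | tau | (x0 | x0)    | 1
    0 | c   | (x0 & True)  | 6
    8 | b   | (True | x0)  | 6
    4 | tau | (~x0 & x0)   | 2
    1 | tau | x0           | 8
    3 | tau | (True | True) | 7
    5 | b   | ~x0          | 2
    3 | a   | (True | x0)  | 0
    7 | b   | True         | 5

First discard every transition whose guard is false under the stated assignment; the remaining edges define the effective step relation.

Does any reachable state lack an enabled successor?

Answer: DEADLOCK at state 4

Trace:
R = {0,1,4,5,6,7,8}
  0: c→6  tau→7  [2 exit(s)]
  1: tau→8  [1 exit(s)]
  4: ∅  [deadlock]
  5: ∅  [deadlock]
  6: a→4  tau→1  [2 exit(s)]
  7: b→5  [1 exit(s)]
  8: b→6  tau→1  [2 exit(s)]
witness 4: c·a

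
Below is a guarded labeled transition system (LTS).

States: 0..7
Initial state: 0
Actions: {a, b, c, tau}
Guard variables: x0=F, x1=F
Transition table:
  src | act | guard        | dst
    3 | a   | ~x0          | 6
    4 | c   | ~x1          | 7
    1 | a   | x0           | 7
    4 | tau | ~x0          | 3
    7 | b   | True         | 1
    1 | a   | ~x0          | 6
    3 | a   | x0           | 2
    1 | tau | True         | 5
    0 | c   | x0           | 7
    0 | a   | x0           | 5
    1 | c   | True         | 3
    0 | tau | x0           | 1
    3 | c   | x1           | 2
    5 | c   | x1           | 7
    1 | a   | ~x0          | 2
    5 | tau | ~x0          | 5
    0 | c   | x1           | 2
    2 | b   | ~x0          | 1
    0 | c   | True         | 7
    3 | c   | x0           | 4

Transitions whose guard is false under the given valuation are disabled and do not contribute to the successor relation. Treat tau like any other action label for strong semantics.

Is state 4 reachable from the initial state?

After dropping false guards: 11 live edges.
depth 0: {0}
depth 1: {7}  cumulative {0,7}
depth 2: {1}  cumulative {0,1,7}
depth 3: {2,3,5,6}  cumulative {0,1,2,3,5,6,7}
R = {0,1,2,3,5,6,7}

Answer: UNREACHABLE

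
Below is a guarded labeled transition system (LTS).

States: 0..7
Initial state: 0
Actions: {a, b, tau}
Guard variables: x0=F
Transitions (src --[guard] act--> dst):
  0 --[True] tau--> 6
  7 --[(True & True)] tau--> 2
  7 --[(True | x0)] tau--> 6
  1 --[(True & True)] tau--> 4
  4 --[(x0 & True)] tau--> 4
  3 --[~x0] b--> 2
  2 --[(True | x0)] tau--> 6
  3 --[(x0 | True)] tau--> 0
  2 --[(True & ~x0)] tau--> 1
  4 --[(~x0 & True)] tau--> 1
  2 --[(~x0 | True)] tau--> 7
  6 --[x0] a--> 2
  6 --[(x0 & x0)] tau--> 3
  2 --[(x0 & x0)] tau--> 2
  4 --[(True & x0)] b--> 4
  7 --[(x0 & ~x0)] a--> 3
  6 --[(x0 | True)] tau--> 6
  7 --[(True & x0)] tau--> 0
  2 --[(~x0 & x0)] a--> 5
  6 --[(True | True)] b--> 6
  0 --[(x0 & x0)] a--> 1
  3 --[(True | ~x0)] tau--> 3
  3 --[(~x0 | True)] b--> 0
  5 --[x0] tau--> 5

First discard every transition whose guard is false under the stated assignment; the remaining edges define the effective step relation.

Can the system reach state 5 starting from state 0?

Answer: UNREACHABLE

Working:
After dropping false guards: 14 live edges.
L0 = {0}
L1 = {6}  cumulative {0,6}
R = {0,6}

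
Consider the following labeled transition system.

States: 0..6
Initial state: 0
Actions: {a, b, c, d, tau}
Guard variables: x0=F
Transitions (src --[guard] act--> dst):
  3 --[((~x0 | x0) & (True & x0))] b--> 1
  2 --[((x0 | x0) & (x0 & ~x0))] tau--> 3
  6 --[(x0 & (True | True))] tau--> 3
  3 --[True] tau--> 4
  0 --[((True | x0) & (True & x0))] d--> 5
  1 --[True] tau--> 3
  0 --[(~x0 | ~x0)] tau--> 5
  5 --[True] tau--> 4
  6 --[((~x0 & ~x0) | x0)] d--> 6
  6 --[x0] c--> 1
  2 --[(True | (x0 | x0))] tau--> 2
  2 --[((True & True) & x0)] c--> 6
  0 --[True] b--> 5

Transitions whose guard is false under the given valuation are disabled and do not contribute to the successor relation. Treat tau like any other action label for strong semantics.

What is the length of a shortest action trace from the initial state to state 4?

BFS to 4:
  depth 0: {0}
  depth 1: {5}
  depth 2: {4}
depth(4)=2, e.g. b·tau

Answer: 2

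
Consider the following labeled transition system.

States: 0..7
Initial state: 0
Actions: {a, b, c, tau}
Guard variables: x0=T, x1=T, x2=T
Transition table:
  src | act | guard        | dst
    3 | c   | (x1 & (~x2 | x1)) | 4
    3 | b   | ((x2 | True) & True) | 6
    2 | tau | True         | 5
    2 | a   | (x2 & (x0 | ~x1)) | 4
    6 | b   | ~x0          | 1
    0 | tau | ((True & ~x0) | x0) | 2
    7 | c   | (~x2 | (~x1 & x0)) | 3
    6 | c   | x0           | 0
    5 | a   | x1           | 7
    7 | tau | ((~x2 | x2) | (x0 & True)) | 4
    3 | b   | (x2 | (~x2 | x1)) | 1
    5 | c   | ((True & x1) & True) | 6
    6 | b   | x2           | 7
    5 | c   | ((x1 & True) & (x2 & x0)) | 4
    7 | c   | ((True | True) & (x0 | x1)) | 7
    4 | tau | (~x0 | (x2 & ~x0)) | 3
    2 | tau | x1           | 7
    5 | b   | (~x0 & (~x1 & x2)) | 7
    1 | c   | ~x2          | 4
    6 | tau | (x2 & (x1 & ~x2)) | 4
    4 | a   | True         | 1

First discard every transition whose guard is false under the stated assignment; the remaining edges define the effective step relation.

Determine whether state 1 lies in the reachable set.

Answer: REACHABLE

Working:
After dropping false guards: 15 live edges.
L0 = {0}
L1 = {2}  total {0,2}
L2 = {4,5,7}  total {0,2,4,5,7}
L3 = {1,6}  total {0,1,2,4,5,6,7}
Reachable = {0,1,2,4,5,6,7}
trace reaching 1: tau·a·a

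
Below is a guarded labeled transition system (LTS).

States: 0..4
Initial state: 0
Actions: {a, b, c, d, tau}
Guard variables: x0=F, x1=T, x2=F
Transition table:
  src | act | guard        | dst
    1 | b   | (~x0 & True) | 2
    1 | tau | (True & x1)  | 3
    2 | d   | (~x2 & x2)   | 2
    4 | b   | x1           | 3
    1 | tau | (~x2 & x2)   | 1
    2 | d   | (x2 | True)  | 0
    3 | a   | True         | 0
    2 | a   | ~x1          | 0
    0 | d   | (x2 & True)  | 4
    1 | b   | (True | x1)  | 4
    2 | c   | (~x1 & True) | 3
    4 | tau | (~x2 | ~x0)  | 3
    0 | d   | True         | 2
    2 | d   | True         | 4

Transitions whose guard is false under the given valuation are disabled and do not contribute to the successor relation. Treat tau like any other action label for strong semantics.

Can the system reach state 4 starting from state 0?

Answer: REACHABLE

Trace:
After dropping false guards: 9 live edges.
L0 = {0}
L1 = {2}  total {0,2}
L2 = {4}  total {0,2,4}
L3 = {3}  total {0,2,3,4}
R = {0,2,3,4}
witness 4: d·d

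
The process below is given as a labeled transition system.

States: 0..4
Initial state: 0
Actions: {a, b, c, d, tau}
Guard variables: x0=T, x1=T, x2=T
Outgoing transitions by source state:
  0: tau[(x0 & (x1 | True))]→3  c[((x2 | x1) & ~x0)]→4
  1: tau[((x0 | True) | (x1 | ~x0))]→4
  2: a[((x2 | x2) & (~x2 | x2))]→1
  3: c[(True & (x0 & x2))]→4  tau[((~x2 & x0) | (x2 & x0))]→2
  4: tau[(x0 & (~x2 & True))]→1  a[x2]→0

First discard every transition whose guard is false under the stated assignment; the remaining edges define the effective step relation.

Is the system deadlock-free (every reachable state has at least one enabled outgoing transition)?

Answer: DEADLOCK-FREE

Working:
Reach set: {0,1,2,3,4}
  0: tau→3  [deg 1]
  1: tau→4  [deg 1]
  2: a→1  [deg 1]
  3: c→4  tau→2  [deg 2]
  4: a→0  [deg 1]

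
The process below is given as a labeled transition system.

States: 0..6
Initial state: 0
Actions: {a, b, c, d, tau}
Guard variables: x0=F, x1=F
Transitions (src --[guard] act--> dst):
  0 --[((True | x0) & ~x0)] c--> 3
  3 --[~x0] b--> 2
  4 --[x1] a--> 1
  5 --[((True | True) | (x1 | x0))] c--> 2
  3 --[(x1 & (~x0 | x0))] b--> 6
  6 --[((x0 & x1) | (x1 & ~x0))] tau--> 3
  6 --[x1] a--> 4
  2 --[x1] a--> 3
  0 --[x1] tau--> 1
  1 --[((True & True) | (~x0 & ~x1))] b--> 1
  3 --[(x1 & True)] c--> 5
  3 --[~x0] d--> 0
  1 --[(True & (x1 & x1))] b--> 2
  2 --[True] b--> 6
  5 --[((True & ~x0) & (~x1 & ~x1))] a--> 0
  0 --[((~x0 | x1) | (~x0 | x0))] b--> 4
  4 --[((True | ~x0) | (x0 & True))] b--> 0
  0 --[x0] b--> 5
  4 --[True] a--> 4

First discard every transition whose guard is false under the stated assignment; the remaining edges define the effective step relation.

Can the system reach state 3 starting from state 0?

Guard filter leaves 10 enabled edge(s).
Layer 0: {0}
Layer 1: {3,4}  cumulative {0,3,4}
Layer 2: {2}  cumulative {0,2,3,4}
Layer 3: {6}  cumulative {0,2,3,4,6}
Reachable = {0,2,3,4,6}
trace reaching 3: c

Answer: REACHABLE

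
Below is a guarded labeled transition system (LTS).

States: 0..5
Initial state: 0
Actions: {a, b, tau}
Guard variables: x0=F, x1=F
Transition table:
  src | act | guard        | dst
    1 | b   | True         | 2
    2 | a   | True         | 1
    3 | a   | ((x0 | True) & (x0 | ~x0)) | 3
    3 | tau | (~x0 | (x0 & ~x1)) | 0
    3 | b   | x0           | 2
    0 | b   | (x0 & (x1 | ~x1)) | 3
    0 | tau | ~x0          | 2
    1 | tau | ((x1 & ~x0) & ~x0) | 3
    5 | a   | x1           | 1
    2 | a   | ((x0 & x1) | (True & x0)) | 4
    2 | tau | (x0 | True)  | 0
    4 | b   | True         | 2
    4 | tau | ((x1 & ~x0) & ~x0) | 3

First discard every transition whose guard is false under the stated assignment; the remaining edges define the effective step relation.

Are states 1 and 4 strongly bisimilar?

Answer: BISIMILAR

Trace:
Compute ~ classes (split until stable):
  P[0] = {{0,1,2,3,4,5}}
  P[1] = {{0},{1,4},{2,3},{5}}
  P[2] = {{0},{1,4},{2},{3},{5}}
5 equivalence class(es) (converged in 3)
class of 1: {1,4}; class of 4: {1,4}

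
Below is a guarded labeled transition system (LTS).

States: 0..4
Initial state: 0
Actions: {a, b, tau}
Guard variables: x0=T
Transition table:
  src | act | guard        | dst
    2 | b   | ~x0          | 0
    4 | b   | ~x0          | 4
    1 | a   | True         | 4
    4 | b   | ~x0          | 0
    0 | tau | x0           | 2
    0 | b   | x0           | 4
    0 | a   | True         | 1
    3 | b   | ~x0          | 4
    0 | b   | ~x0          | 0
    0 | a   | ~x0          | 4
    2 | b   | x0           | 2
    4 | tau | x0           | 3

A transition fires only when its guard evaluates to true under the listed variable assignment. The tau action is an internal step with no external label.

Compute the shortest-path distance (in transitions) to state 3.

Breadth-first toward 3:
  L0 = {0}
  L1 = {1,2,4}
  L2 = {3}
3 enters at depth 2; path b·tau

Answer: 2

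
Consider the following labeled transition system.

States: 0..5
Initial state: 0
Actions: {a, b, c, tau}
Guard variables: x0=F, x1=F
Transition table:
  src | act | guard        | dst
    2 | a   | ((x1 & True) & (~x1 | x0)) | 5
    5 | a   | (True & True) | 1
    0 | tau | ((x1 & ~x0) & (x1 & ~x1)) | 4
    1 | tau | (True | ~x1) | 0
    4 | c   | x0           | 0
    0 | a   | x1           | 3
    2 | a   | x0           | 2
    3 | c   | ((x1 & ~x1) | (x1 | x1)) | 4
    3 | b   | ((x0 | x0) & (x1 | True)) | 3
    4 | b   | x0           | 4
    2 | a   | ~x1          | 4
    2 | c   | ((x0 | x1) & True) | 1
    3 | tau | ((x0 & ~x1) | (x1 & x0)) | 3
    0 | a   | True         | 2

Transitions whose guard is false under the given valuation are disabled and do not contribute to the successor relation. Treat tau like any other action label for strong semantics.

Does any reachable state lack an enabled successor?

Reach set: {0,2,4}
  0: a→2  [1 out]
  2: a→4  [1 out]
  4: ∅  [STUCK]
trace reaching 4: a·a

Answer: DEADLOCK at state 4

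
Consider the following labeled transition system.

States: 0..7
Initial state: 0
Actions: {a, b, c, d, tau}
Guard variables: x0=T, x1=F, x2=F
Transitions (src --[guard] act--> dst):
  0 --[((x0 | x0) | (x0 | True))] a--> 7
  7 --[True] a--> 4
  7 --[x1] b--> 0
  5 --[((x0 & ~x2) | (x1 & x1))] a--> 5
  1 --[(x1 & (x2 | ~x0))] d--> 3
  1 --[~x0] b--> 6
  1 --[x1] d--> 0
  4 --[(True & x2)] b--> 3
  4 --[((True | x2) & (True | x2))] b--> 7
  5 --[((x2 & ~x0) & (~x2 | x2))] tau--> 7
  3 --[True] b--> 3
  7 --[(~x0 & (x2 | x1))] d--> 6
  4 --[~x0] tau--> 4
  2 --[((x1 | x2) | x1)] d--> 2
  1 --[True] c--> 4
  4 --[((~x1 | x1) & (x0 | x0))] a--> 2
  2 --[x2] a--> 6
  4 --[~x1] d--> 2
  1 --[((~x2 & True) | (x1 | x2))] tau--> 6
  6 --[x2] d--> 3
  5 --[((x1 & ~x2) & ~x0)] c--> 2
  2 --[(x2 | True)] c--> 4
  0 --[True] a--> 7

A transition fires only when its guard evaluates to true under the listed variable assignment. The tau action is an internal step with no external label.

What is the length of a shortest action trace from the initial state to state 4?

Answer: 2

Analysis:
Layered search for 4:
  Layer 0: {0}
  Layer 1: {7}
  Layer 2: {4}
first hit 4 at d=2 via a·a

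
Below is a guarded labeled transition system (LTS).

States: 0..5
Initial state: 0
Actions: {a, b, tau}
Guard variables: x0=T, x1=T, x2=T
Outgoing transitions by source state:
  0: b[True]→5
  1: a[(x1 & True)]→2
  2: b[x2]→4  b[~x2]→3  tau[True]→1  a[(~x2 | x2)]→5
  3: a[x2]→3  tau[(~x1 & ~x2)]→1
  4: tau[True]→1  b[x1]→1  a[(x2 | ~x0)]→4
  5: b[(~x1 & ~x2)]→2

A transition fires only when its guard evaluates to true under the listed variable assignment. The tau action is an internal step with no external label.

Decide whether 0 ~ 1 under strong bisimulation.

Bisimulation quotient by refinement:
  π0 = {{0,1,2,3,4,5}}
  π1 = {{0},{1,3},{2,4},{5}}
  π2 = {{0},{1},{2},{3},{4},{5}}
Fixed point at round 3; 6 class(es).
0∈{0}, 1∈{1}

Answer: NOT BISIMILAR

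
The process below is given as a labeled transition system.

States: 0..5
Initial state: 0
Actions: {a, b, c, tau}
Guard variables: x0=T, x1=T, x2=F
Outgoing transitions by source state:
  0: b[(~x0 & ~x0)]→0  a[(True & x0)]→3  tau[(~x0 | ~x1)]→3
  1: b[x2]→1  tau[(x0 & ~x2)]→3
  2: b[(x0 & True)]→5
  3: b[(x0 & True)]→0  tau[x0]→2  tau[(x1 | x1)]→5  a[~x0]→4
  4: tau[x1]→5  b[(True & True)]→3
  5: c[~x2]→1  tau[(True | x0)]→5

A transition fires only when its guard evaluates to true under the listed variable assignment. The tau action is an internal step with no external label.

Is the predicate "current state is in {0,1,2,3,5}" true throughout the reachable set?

Inv-set: {0,1,2,3,5}
Reachable = {0,1,2,3,5}
  0: ✓
  1: ✓
  2: ✓
  3: ✓
  5: ✓

Answer: INVARIANT HOLDS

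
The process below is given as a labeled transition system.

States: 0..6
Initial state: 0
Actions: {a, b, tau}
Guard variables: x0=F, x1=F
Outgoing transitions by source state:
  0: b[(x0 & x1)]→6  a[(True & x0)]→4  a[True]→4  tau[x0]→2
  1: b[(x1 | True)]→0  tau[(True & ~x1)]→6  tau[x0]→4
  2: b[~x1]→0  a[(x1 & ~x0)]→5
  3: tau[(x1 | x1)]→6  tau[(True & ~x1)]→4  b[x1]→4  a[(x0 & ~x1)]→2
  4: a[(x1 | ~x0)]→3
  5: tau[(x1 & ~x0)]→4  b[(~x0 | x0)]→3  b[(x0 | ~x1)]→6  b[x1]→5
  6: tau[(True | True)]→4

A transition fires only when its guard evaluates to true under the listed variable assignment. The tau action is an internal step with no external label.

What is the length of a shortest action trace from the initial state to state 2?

Breadth-first toward 2:
  depth 0: {0}
  depth 1: {4}
  depth 2: {3}
2 never appears.

Answer: UNREACHABLE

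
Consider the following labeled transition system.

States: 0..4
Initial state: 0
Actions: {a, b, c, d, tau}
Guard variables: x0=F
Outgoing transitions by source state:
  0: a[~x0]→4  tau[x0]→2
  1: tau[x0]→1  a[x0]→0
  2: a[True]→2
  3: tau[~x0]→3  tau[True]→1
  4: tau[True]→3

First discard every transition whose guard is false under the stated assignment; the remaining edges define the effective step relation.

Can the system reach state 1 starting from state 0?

After dropping false guards: 5 live edges.
Layer 0: {0}
Layer 1: {4}  now seen {0,4}
Layer 2: {3}  now seen {0,3,4}
Layer 3: {1}  now seen {0,1,3,4}
R = {0,1,3,4}
trace reaching 1: a·tau·tau

Answer: REACHABLE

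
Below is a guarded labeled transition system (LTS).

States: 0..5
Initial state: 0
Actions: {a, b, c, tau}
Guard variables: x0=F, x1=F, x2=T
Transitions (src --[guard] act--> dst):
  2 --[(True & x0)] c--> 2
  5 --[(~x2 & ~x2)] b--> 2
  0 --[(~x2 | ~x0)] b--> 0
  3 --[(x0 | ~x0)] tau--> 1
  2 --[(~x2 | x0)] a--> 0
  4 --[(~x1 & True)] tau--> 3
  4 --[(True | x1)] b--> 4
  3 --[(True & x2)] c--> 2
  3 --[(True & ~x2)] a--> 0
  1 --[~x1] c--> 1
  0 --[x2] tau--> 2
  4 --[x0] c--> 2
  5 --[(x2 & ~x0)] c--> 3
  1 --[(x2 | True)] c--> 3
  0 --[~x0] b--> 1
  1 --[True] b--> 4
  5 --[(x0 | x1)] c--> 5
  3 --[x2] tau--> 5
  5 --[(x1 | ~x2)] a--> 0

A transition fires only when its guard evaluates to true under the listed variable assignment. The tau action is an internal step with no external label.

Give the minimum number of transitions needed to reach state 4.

Answer: 2

Trace:
BFS to 4:
  L0 = {0}
  L1 = {1,2}
  L2 = {3,4}
depth(4)=2, e.g. b·b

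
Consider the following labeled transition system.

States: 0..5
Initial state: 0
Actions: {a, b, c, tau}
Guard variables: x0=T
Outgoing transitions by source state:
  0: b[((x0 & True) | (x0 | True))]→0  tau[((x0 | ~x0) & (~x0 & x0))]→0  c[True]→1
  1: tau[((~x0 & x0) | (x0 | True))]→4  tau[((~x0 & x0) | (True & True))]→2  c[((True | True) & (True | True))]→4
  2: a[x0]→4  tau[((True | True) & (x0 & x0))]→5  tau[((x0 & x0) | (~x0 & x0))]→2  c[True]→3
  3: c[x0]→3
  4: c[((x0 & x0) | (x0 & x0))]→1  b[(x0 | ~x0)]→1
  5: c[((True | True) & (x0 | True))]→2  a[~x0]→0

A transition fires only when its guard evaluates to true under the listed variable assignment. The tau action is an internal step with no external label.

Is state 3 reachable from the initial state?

After dropping false guards: 13 live edges.
L0 = {0}
L1 = {1}  total {0,1}
L2 = {2,4}  total {0,1,2,4}
L3 = {3,5}  total {0,1,2,3,4,5}
R = {0,1,2,3,4,5}
trace reaching 3: c·tau·c

Answer: REACHABLE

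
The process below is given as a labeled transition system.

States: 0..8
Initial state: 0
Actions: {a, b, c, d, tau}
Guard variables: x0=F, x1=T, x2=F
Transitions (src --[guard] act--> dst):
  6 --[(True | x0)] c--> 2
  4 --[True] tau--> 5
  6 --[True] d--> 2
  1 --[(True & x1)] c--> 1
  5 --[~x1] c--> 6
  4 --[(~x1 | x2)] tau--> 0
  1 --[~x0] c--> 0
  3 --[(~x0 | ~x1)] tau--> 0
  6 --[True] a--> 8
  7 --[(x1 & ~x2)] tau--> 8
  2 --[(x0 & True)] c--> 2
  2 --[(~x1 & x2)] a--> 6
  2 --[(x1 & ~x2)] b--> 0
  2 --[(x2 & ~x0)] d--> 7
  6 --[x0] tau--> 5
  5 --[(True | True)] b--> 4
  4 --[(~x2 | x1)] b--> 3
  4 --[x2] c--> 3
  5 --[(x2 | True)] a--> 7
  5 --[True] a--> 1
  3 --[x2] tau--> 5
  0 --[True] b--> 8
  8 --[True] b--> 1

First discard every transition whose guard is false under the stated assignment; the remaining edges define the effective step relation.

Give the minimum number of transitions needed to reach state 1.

BFS to 1:
  Layer 0: {0}
  Layer 1: {8}
  Layer 2: {1}
depth(1)=2, e.g. b·b

Answer: 2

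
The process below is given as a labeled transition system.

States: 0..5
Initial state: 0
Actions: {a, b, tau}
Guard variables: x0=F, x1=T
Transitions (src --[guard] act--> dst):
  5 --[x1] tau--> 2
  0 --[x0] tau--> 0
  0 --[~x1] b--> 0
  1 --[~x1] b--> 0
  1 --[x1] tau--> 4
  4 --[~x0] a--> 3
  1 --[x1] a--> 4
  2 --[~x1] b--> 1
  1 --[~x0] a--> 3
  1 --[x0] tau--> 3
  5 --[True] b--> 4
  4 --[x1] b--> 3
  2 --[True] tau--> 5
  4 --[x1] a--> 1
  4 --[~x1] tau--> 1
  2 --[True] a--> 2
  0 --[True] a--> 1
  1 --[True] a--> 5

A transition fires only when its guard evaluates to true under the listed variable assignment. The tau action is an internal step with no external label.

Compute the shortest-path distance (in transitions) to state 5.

Answer: 2

Analysis:
Layered search for 5:
  depth 0: {0}
  depth 1: {1}
  depth 2: {3,4,5}
5 enters at depth 2; path a·a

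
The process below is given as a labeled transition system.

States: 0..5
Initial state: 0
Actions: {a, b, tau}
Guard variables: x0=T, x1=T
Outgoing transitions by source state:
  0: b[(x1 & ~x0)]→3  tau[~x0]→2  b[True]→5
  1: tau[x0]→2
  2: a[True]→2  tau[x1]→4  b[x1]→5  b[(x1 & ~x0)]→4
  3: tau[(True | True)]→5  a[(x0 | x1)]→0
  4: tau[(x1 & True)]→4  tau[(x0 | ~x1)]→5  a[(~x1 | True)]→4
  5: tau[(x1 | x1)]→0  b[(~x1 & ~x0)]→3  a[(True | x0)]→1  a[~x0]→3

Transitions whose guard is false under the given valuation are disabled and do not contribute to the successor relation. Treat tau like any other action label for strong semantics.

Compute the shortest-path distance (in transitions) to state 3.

Layered search for 3:
  depth 0: {0}
  depth 1: {5}
  depth 2: {1}
  depth 3: {2}
  depth 4: {4}
3 never appears.

Answer: UNREACHABLE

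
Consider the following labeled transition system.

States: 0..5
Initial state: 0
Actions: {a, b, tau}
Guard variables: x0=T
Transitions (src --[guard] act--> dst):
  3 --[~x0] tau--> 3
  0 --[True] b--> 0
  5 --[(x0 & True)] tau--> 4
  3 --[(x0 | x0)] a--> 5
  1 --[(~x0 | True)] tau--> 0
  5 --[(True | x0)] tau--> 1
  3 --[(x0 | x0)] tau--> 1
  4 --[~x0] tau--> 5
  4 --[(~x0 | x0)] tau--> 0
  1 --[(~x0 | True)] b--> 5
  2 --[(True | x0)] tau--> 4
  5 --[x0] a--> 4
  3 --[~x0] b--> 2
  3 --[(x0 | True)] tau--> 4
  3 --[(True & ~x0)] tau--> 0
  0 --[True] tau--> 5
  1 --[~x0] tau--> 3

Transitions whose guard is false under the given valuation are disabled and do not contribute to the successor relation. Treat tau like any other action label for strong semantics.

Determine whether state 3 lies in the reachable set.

After dropping false guards: 12 live edges.
L0 = {0}
L1 = {5}  total {0,5}
L2 = {1,4}  total {0,1,4,5}
R = {0,1,4,5}

Answer: UNREACHABLE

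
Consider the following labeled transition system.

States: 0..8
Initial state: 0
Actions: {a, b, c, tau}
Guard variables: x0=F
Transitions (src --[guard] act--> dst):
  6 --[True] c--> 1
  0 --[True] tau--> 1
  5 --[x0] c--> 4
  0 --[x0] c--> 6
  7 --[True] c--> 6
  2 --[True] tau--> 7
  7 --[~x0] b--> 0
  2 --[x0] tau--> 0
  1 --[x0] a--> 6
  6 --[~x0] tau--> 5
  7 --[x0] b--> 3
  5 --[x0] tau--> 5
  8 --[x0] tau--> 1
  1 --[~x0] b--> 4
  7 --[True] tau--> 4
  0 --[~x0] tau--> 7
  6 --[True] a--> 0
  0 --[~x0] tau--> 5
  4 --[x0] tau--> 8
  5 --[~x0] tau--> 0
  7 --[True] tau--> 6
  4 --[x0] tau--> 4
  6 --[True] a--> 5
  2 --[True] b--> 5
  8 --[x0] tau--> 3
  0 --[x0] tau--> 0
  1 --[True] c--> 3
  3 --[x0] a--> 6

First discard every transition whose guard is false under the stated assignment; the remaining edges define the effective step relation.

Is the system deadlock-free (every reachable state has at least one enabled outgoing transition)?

Reachable = {0,1,3,4,5,6,7}
  0: tau→1  tau→5  tau→7  [3 exit(s)]
  1: b→4  c→3  [2 exit(s)]
  3: ∅  [STUCK]
  4: ∅  [STUCK]
  5: tau→0  [1 exit(s)]
  6: a→0  a→5  c→1  tau→5  [4 exit(s)]
  7: b→0  c→6  tau→4  tau→6  [4 exit(s)]
trace reaching 3: tau·c

Answer: DEADLOCK at state 3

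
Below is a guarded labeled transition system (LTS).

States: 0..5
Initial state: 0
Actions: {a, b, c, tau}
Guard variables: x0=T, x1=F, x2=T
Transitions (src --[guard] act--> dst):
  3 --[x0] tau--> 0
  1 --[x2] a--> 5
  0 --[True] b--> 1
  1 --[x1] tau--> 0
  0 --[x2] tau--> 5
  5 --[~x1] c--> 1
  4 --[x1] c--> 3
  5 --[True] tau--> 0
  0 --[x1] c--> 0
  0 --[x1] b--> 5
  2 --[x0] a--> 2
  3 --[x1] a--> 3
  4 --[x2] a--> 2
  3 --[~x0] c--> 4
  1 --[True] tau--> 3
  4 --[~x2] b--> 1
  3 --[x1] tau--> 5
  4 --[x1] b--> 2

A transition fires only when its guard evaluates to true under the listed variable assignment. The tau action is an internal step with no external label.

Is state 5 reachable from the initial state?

After dropping false guards: 9 live edges.
depth 0: {0}
depth 1: {1,5}  total {0,1,5}
depth 2: {3}  total {0,1,3,5}
R = {0,1,3,5}
Path to 5: tau

Answer: REACHABLE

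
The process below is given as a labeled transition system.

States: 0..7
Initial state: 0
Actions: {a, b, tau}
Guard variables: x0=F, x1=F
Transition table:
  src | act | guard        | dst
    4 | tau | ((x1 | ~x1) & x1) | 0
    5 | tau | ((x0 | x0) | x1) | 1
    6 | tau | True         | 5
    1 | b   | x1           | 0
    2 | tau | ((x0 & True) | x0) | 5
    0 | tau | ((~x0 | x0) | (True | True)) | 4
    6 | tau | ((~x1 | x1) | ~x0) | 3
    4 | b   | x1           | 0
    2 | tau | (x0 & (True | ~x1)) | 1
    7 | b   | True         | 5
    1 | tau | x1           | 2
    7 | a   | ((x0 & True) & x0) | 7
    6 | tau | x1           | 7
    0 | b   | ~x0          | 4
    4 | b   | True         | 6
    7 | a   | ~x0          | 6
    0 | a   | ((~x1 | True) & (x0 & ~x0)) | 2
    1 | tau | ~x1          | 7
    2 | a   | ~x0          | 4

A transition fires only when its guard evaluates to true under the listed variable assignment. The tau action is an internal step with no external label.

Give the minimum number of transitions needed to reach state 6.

BFS to 6:
  L0 = {0}
  L1 = {4}
  L2 = {6}
6 enters at depth 2; path b·b

Answer: 2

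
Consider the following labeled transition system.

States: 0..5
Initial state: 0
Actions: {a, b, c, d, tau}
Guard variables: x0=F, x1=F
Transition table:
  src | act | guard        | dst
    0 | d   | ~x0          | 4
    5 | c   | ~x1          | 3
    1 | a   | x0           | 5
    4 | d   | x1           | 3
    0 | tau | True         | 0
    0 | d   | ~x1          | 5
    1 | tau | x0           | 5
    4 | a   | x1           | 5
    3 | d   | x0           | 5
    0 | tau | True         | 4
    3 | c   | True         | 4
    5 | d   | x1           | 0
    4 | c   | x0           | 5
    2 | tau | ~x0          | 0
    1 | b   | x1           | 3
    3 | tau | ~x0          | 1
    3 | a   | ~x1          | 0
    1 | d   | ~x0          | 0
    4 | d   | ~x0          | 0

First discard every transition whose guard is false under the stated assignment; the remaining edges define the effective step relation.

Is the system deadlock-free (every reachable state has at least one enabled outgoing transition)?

Answer: DEADLOCK-FREE

Trace:
Reach set: {0,1,3,4,5}
  0: d→4  d→5  tau→0  tau→4  [4 out]
  1: d→0  [1 out]
  3: a→0  c→4  tau→1  [3 out]
  4: d→0  [1 out]
  5: c→3  [1 out]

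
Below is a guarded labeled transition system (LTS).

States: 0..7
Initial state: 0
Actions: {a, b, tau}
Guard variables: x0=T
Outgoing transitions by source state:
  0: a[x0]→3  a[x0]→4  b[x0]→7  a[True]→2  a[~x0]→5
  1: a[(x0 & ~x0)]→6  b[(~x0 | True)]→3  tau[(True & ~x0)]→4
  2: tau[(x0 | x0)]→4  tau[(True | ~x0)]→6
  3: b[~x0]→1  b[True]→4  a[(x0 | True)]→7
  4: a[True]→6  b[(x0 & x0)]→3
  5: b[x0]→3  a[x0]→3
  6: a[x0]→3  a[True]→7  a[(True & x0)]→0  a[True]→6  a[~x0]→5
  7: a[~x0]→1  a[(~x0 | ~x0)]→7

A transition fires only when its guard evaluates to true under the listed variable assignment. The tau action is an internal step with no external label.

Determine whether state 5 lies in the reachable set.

17 transition(s) survive guard evaluation.
L0 = {0}
L1 = {2,3,4,7}  total {0,2,3,4,7}
L2 = {6}  total {0,2,3,4,6,7}
Reachable = {0,2,3,4,6,7}

Answer: UNREACHABLE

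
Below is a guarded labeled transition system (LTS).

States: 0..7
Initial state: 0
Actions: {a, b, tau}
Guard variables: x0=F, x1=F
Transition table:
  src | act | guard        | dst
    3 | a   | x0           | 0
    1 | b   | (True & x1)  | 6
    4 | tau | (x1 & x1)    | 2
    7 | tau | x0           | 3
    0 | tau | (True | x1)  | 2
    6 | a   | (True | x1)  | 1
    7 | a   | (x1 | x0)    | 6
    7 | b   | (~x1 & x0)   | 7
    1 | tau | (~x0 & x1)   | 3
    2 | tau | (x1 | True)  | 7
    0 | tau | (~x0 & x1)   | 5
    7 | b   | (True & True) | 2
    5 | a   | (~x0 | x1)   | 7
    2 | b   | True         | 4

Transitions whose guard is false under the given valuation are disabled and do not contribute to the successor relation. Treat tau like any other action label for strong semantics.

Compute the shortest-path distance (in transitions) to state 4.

Layered search for 4:
  depth 0: {0}
  depth 1: {2}
  depth 2: {4,7}
first hit 4 at d=2 via tau·b

Answer: 2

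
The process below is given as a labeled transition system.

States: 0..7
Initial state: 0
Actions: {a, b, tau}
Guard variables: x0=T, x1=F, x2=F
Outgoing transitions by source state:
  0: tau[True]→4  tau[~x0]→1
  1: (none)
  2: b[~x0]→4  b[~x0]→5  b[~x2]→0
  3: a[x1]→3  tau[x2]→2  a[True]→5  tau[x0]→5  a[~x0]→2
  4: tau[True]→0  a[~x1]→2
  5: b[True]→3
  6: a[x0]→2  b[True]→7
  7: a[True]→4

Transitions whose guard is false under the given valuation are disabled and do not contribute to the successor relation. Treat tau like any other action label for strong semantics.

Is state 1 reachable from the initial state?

After dropping false guards: 10 live edges.
depth 0: {0}
depth 1: {4}  cumulative {0,4}
depth 2: {2}  cumulative {0,2,4}
Reachable = {0,2,4}

Answer: UNREACHABLE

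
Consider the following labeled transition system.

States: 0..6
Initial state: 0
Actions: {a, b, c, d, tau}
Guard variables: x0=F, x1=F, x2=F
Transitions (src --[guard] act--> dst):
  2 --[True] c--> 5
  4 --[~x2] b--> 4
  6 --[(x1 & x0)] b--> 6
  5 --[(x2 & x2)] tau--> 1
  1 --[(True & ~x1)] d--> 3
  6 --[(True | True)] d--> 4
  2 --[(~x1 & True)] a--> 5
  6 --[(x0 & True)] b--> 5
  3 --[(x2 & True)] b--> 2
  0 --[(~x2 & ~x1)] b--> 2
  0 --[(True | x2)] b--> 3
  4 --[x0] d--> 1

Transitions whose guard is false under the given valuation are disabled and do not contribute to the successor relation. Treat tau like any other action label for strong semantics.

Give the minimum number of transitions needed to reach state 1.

Answer: UNREACHABLE

Trace:
Breadth-first toward 1:
  Layer 0: {0}
  Layer 1: {2,3}
  Layer 2: {5}
1 never appears.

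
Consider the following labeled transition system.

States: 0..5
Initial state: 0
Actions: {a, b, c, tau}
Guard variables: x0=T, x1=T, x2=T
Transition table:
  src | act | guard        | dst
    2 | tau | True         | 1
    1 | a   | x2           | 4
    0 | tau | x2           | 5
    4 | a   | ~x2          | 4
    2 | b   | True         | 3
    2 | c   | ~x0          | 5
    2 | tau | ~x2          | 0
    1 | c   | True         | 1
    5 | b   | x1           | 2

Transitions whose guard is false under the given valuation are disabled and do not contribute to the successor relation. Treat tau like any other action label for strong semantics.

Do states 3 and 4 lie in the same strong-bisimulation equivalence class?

Bisimulation quotient by refinement:
  P[0] = {{0,1,2,3,4,5}}
  P[1] = {{0},{1},{2},{3,4},{5}}
stable after 2 split(s): 5 block(s)
class of 3: {3,4}; class of 4: {3,4}

Answer: BISIMILAR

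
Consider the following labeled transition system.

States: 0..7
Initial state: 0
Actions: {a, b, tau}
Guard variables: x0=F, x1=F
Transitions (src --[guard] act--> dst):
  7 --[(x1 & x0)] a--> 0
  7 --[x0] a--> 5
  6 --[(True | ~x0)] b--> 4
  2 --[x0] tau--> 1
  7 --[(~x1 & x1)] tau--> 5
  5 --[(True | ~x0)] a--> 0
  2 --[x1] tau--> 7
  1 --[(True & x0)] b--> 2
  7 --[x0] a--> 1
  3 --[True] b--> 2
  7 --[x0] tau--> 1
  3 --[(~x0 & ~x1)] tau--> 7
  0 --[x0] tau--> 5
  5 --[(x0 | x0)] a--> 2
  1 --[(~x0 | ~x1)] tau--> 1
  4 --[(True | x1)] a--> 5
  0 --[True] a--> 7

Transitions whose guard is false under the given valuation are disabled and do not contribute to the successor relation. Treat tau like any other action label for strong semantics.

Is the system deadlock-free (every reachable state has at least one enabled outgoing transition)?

Answer: DEADLOCK at state 7

Working:
Reach set: {0,7}
  0: a→7  [deg 1]
  7: ∅  [STUCK]
witness 7: a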